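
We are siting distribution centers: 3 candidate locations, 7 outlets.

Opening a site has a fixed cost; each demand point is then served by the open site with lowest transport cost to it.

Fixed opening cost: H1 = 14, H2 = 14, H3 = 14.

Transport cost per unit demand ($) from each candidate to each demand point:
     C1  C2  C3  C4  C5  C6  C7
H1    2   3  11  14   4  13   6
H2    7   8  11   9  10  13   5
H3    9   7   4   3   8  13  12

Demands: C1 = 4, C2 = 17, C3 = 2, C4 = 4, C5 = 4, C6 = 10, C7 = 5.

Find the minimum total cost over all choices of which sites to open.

Open {H1, H3}: assign each demand point to its cheapest open site.
  C1→H1 4×2=8, C2→H1 17×3=51, C3→H3 2×4=8, C4→H3 4×3=12, C5→H1 4×4=16, C6→H1 10×13=130, C7→H1 5×6=30
  transport cost 255, fixed 28 → total 283.
Compare {H1, H2, H3}: transport cost 250 + fixed 42 = 292.
Compare {H1, H2}: transport cost 288 + fixed 28 = 316.
Compare {H1}: transport cost 313 + fixed 14 = 327.
All other subsets cost ≥ 292. Minimum total cost: 283.

283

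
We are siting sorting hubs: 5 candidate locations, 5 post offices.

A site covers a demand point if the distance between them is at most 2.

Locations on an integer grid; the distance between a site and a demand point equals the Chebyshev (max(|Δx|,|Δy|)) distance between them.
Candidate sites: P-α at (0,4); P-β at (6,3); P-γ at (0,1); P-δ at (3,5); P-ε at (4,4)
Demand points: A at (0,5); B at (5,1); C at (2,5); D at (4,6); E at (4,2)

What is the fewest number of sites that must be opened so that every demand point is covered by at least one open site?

3

Coverage sets (demand points within 2 of each site):
  P-α: {A, C}
  P-β: {B, E}
  P-γ: {}
  P-δ: {C, D}
  P-ε: {C, D, E}
No 2 sites suffice: every size-2 union leaves at least one demand point uncovered.
But {P-α, P-β, P-δ} covers everything, so the minimum is 3.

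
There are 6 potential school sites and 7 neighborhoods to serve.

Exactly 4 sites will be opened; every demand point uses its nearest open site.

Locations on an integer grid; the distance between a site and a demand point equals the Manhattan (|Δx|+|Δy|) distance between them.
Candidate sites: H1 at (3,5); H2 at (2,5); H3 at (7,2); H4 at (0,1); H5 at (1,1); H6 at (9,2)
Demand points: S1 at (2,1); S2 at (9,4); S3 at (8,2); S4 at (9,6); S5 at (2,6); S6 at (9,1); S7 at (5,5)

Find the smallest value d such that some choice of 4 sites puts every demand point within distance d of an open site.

Open {H1, H2, H3, H6}.
  Farthest demand point is S1 at distance 4 (to H2); all others are ≤ 4.
With {H1, H2, H4, H6} the worst case is 4.
With {H1, H2, H5, H6} the worst case is 4.
No size-4 selection achieves below 4.

4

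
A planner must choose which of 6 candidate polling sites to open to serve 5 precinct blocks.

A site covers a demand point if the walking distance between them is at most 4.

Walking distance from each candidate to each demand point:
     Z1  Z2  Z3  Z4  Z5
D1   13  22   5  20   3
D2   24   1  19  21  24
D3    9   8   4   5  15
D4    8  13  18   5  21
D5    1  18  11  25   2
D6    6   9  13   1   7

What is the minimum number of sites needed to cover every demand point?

Coverage sets (demand points within 4 of each site):
  D1: {Z5}
  D2: {Z2}
  D3: {Z3}
  D4: {}
  D5: {Z1, Z5}
  D6: {Z4}
No 3 sites suffice: every size-3 union leaves at least one demand point uncovered.
But {D2, D3, D5, D6} covers everything, so the minimum is 4.

4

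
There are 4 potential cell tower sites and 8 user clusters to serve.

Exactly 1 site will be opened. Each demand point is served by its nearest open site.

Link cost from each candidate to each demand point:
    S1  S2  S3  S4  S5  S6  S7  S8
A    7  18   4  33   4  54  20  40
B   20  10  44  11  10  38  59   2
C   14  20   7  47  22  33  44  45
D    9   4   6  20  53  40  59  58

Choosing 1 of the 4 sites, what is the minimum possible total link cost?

180

Open {A}.
  S1→A 7, S2→A 18, S3→A 4, S4→A 33, S5→A 4, S6→A 54, S7→A 20, S8→A 40  ⇒ total 180.
Compare {B}: total 194.
Compare {C}: total 232.
No size-1 selection does better; minimum is 180.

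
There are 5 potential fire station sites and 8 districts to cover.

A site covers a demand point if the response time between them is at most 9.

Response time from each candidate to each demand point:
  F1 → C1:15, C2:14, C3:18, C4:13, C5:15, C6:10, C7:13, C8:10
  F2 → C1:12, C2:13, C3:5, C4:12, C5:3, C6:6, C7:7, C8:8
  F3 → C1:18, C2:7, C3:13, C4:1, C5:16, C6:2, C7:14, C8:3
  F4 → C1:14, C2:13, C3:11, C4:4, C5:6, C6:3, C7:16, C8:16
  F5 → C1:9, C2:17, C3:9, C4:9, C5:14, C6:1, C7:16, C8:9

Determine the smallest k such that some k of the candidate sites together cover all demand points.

3

Coverage sets (demand points within 9 of each site):
  F1: {}
  F2: {C3, C5, C6, C7, C8}
  F3: {C2, C4, C6, C8}
  F4: {C4, C5, C6}
  F5: {C1, C3, C4, C6, C8}
No 2 sites suffice: every size-2 union leaves at least one demand point uncovered.
But {F2, F3, F5} covers everything, so the minimum is 3.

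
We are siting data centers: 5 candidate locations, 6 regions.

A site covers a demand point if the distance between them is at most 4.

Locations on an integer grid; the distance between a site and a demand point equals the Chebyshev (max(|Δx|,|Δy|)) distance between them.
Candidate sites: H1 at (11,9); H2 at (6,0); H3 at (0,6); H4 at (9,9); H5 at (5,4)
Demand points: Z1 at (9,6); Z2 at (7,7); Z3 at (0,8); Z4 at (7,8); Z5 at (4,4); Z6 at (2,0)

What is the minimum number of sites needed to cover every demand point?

2

Coverage sets (demand points within 4 of each site):
  H1: {Z1, Z2, Z4}
  H2: {Z5, Z6}
  H3: {Z3, Z5}
  H4: {Z1, Z2, Z4}
  H5: {Z1, Z2, Z4, Z5, Z6}
No single site covers all 6 demand points.
But {H3, H5} covers everything, so the minimum is 2.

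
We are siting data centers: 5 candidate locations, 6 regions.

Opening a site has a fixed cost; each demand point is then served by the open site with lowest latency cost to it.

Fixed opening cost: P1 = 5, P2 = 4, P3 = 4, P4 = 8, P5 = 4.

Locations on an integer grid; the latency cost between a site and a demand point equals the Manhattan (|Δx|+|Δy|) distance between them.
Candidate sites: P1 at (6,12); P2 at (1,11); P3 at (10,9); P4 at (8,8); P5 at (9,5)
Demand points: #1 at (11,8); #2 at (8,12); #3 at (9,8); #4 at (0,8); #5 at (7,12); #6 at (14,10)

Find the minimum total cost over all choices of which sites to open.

29

Open {P1, P2, P3}: assign each demand point to its cheapest open site.
  #1→P3 2, #2→P1 2, #3→P3 2, #4→P2 4, #5→P1 1, #6→P3 5
  latency cost 16, fixed 13 → total 29.
Compare {P1, P3}: latency cost 22 + fixed 9 = 31.
Compare {P2, P3}: latency cost 24 + fixed 8 = 32.
Compare {P1, P2, P3, P5}: latency cost 16 + fixed 17 = 33.
All other subsets cost ≥ 31. Minimum total cost: 29.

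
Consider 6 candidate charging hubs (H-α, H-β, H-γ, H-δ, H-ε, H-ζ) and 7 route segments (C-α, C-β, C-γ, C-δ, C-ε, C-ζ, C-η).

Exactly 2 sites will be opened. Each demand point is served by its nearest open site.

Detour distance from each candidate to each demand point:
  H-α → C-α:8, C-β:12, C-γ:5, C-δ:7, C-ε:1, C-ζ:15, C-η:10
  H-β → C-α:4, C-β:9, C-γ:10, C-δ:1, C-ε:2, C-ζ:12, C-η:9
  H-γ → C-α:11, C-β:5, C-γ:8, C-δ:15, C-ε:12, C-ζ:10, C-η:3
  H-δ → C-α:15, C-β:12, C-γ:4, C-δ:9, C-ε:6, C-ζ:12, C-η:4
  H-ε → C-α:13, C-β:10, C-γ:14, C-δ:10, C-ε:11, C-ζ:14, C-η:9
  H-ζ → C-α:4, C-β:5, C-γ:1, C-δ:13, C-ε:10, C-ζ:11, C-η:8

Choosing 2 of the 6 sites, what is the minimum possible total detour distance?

Open {H-β, H-ζ}.
  C-α→H-β 4, C-β→H-ζ 5, C-γ→H-ζ 1, C-δ→H-β 1, C-ε→H-β 2, C-ζ→H-ζ 11, C-η→H-ζ 8  ⇒ total 32.
Compare {H-β, H-γ}: total 33.
Compare {H-β, H-δ}: total 36.
No size-2 selection does better; minimum is 32.

32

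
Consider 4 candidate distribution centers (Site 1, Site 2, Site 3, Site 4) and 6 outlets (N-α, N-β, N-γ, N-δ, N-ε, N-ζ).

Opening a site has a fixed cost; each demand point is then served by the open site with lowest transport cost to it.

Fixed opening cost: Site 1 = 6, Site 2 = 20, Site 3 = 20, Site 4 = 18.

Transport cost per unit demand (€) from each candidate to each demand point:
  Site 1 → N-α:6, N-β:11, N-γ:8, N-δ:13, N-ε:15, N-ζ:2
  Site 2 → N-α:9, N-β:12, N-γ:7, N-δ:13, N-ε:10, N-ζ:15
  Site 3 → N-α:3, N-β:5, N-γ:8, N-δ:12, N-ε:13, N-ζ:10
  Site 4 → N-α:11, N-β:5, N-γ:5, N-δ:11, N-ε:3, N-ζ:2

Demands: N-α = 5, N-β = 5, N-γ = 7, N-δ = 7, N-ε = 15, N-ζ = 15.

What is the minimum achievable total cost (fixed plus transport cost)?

Open {Site 3, Site 4}: assign each demand point to its cheapest open site.
  N-α→Site 3 5×3=15, N-β→Site 3 5×5=25, N-γ→Site 4 7×5=35, N-δ→Site 4 7×11=77, N-ε→Site 4 15×3=45, N-ζ→Site 4 15×2=30
  transport cost 227, fixed 38 → total 265.
Compare {Site 1, Site 4}: transport cost 242 + fixed 24 = 266.
Compare {Site 1, Site 3, Site 4}: transport cost 227 + fixed 44 = 271.
Compare {Site 4}: transport cost 267 + fixed 18 = 285.
All other subsets cost ≥ 266. Minimum total cost: 265.

265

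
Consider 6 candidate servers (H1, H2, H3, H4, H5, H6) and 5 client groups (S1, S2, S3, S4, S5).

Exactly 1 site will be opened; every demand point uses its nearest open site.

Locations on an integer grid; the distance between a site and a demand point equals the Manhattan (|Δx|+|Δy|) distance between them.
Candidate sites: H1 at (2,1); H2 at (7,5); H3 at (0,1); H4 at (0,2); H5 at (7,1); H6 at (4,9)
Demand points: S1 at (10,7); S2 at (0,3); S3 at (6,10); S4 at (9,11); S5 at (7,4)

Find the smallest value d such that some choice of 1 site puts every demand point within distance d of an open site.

Open {H2}.
  Farthest demand point is S2 at distance 9 (to H2); all others are ≤ 9.
With {H6} the worst case is 10.
With {H5} the worst case is 12.
No size-1 selection achieves below 9.

9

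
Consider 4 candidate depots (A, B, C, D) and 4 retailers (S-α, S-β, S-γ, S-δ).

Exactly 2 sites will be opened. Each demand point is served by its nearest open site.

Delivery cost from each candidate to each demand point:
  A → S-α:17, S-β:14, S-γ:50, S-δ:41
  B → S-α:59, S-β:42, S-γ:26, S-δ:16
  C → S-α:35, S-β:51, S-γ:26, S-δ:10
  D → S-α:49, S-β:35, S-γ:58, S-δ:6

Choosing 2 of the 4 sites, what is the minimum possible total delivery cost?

67

Open {A, C}.
  S-α→A 17, S-β→A 14, S-γ→C 26, S-δ→C 10  ⇒ total 67.
Compare {A, B}: total 73.
Compare {A, D}: total 87.
No size-2 selection does better; minimum is 67.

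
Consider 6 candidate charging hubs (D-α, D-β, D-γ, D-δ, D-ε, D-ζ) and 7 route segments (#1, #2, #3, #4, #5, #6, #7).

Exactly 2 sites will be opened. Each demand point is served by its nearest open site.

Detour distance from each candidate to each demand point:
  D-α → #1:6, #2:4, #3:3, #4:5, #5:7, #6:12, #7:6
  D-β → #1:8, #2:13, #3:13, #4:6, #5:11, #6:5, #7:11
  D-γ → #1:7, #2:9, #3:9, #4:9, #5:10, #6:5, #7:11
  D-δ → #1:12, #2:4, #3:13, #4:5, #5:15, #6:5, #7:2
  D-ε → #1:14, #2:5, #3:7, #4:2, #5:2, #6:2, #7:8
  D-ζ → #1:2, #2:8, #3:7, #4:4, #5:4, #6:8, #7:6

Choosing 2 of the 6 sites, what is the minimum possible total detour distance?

Open {D-α, D-ε}.
  #1→D-α 6, #2→D-α 4, #3→D-α 3, #4→D-ε 2, #5→D-ε 2, #6→D-ε 2, #7→D-α 6  ⇒ total 25.
Compare {D-ε, D-ζ}: total 26.
Compare {D-δ, D-ζ}: total 28.
No size-2 selection does better; minimum is 25.

25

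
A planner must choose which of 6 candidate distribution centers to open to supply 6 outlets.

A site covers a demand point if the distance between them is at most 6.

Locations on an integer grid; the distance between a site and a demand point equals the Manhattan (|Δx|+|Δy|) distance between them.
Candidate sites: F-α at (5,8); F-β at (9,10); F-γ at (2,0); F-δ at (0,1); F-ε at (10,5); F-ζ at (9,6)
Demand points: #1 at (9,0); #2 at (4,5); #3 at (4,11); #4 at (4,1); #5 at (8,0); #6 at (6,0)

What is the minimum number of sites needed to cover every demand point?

Coverage sets (demand points within 6 of each site):
  F-α: {#2, #3}
  F-β: {#3}
  F-γ: {#4, #5, #6}
  F-δ: {#4}
  F-ε: {#1, #2}
  F-ζ: {#1, #2}
No 2 sites suffice: every size-2 union leaves at least one demand point uncovered.
But {F-α, F-γ, F-ε} covers everything, so the minimum is 3.

3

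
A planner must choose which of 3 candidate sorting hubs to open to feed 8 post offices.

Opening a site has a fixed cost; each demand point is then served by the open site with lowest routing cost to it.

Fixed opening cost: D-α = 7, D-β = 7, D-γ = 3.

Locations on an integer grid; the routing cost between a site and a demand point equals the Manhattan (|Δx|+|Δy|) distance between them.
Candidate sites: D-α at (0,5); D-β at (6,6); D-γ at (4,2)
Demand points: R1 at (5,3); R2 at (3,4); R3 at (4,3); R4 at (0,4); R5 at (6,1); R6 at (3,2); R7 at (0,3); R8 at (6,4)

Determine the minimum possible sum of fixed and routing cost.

27

Open {D-α, D-γ}: assign each demand point to its cheapest open site.
  R1→D-γ 2, R2→D-γ 3, R3→D-γ 1, R4→D-α 1, R5→D-γ 3, R6→D-γ 1, R7→D-α 2, R8→D-γ 4
  routing cost 17, fixed 10 → total 27.
Compare {D-γ}: routing cost 25 + fixed 3 = 28.
Compare {D-α, D-β, D-γ}: routing cost 15 + fixed 17 = 32.
Compare {D-β, D-γ}: routing cost 23 + fixed 10 = 33.
All other subsets cost ≥ 28. Minimum total cost: 27.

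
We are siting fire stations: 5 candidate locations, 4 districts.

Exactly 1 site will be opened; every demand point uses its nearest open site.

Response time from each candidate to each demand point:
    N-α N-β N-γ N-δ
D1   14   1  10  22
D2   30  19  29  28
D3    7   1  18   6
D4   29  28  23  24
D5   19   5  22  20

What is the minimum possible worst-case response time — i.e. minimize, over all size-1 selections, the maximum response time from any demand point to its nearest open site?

18

Open {D3}.
  Farthest demand point is N-γ at response time 18 (to D3); all others are ≤ 18.
With {D1} the worst case is 22.
With {D5} the worst case is 22.
No size-1 selection achieves below 18.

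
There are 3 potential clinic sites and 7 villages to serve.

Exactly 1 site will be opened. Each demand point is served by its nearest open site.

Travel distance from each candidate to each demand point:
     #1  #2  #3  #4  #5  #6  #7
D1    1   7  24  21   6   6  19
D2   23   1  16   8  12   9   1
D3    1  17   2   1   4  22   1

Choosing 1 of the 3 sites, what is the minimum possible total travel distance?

Open {D3}.
  #1→D3 1, #2→D3 17, #3→D3 2, #4→D3 1, #5→D3 4, #6→D3 22, #7→D3 1  ⇒ total 48.
Compare {D2}: total 70.
Compare {D1}: total 84.

48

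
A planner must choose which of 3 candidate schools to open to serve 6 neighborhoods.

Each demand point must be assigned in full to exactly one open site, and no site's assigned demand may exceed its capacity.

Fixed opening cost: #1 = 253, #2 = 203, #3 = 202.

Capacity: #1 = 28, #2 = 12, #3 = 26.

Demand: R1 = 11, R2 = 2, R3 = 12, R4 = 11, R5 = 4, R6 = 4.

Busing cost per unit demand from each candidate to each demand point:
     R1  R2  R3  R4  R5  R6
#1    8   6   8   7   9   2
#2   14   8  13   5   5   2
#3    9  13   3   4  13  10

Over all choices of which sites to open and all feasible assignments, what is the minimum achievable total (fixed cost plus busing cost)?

Open {#1, #3}; cheapest assignment that respects the capacities:
  #1 (cap 28, load 21): R1, R2, R5, R6 — cost 11×8 + 2×6 + 4×9 + 4×2 = 144
  #3 (cap 26, load 23): R3, R4 — cost 12×3 + 11×4 = 80
  Shipping 224, fixed 455 → total 679.
  Any other capacity-feasible assignment to {#1, #3} ships for at least 224.
Compare {#1, #2, #3}: its best feasible assignment gives total 866.
Every other set of open sites that can feasibly serve all demand totals ≥ 866 even under its best assignment. Minimum: 679.

679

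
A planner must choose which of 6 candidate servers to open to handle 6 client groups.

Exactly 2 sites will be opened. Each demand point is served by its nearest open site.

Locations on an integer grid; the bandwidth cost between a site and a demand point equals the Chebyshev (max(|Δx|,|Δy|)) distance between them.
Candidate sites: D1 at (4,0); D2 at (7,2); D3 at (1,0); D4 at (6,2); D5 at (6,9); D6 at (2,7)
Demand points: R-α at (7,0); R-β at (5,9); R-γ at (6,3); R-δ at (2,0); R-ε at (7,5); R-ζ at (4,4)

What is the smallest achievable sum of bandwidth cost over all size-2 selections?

13

Open {D4, D5}.
  R-α→D4 2, R-β→D5 1, R-γ→D4 1, R-δ→D4 4, R-ε→D4 3, R-ζ→D4 2  ⇒ total 13.
Compare {D2, D5}: total 15.
Compare {D4, D6}: total 15.
No size-2 selection does better; minimum is 13.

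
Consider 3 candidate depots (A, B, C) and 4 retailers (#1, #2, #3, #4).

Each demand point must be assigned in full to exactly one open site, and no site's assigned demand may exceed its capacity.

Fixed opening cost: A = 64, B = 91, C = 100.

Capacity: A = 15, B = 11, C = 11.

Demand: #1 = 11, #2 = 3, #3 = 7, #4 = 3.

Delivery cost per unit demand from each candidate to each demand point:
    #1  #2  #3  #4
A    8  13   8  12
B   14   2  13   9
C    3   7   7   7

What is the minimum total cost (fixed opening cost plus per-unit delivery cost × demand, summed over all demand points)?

Open {A, C}; cheapest assignment that respects the capacities:
  A (cap 15, load 13): #2, #3, #4 — cost 3×13 + 7×8 + 3×12 = 131
  C (cap 11, load 11): #1 — cost 11×3 = 33
  Shipping 164, fixed 164 → total 328.
  Any other capacity-feasible assignment to {A, C} ships for at least 164.
Compare {A, B}: its best feasible assignment gives total 376.
Compare {A, B, C}: its best feasible assignment gives total 377.
Every other set of open sites that can feasibly serve all demand totals ≥ 376 even under its best assignment. Minimum: 328.

328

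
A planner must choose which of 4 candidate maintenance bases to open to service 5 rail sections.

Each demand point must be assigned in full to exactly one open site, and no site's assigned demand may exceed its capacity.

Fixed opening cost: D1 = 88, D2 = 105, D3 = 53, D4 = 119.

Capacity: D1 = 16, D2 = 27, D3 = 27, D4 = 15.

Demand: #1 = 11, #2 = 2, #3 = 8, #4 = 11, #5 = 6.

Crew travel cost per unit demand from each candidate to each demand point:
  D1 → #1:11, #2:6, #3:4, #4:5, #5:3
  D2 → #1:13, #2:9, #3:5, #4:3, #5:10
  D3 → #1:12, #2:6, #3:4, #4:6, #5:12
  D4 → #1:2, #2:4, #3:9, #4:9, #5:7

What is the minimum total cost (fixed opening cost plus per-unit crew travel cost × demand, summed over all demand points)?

372

Open {D3, D4}; cheapest assignment that respects the capacities:
  D3 (cap 27, load 25): #3, #4, #5 — cost 8×4 + 11×6 + 6×12 = 170
  D4 (cap 15, load 13): #1, #2 — cost 11×2 + 2×4 = 30
  Shipping 200, fixed 172 → total 372.
  Any other capacity-feasible assignment to {D3, D4} ships for at least 200.
Compare {D2, D4}: its best feasible assignment gives total 387.
Compare {D1, D3}: its best feasible assignment gives total 401.
Every other set of open sites that can feasibly serve all demand totals ≥ 387 even under its best assignment. Minimum: 372.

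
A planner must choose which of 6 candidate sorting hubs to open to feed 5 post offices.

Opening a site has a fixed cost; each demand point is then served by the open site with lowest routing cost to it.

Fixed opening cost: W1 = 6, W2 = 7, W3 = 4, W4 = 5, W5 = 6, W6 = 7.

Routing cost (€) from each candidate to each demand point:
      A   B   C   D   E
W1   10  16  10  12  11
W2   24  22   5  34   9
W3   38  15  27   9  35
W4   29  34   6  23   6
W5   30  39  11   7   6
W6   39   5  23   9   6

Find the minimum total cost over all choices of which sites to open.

53

Open {W1, W6}: assign each demand point to its cheapest open site.
  A→W1 10, B→W6 5, C→W1 10, D→W6 9, E→W6 6
  routing cost 40, fixed 13 → total 53.
Compare {W1, W4, W6}: routing cost 36 + fixed 18 = 54.
Compare {W1, W2, W6}: routing cost 35 + fixed 20 = 55.
Compare {W1, W3, W6}: routing cost 40 + fixed 17 = 57.
All other subsets cost ≥ 54. Minimum total cost: 53.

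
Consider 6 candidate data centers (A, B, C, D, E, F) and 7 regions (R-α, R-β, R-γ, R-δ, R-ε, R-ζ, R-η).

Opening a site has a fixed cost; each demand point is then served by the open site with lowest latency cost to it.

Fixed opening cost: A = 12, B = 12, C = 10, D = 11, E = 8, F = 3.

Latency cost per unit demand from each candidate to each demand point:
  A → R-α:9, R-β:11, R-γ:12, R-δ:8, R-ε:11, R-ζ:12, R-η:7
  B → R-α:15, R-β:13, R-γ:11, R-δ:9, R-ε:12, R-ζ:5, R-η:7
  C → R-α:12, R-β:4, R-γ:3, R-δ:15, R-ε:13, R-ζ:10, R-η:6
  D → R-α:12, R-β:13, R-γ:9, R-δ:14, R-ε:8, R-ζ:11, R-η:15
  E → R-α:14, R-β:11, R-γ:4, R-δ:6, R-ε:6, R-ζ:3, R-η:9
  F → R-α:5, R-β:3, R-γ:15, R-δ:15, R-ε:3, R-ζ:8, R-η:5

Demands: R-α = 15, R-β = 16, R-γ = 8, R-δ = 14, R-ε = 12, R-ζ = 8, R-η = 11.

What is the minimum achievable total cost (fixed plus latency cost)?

Open {E, F}: assign each demand point to its cheapest open site.
  R-α→F 15×5=75, R-β→F 16×3=48, R-γ→E 8×4=32, R-δ→E 14×6=84, R-ε→F 12×3=36, R-ζ→E 8×3=24, R-η→F 11×5=55
  latency cost 354, fixed 11 → total 365.
Compare {C, E, F}: latency cost 346 + fixed 21 = 367.
Compare {D, E, F}: latency cost 354 + fixed 22 = 376.
Compare {A, E, F}: latency cost 354 + fixed 23 = 377.
All other subsets cost ≥ 367. Minimum total cost: 365.

365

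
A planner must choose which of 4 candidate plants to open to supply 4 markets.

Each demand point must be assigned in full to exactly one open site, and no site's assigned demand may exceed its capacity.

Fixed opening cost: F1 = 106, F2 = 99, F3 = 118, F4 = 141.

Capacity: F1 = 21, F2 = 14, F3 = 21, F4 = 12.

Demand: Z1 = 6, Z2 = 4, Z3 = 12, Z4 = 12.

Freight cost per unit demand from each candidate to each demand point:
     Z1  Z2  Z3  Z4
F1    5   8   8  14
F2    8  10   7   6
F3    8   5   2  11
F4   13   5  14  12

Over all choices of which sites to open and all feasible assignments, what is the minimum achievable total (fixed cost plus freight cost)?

Open {F1, F3}; cheapest assignment that respects the capacities:
  F1 (cap 21, load 18): Z1, Z4 — cost 6×5 + 12×14 = 198
  F3 (cap 21, load 16): Z2, Z3 — cost 4×5 + 12×2 = 44
  Shipping 242, fixed 224 → total 466.
  Any other capacity-feasible assignment to {F1, F3} ships for at least 242.
Compare {F1, F2, F3}: its best feasible assignment gives total 469.
Compare {F2, F3, F4}: its best feasible assignment gives total 522.
Every other set of open sites that can feasibly serve all demand totals ≥ 469 even under its best assignment. Minimum: 466.

466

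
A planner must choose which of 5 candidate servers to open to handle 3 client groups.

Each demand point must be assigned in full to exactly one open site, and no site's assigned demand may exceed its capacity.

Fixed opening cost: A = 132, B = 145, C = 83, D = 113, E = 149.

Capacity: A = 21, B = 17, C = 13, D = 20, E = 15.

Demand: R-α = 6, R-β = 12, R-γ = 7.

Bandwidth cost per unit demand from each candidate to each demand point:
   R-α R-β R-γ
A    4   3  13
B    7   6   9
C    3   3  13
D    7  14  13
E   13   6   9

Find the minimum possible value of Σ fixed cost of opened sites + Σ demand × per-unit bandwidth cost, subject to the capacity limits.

360

Open {A, C}; cheapest assignment that respects the capacities:
  A (cap 21, load 19): R-β, R-γ — cost 12×3 + 7×13 = 127
  C (cap 13, load 6): R-α — cost 6×3 = 18
  Shipping 145, fixed 215 → total 360.
  Any other capacity-feasible assignment to {A, C} ships for at least 145.
Compare {C, D}: its best feasible assignment gives total 365.
Compare {B, C}: its best feasible assignment gives total 369.
Every other set of open sites that can feasibly serve all demand totals ≥ 365 even under its best assignment. Minimum: 360.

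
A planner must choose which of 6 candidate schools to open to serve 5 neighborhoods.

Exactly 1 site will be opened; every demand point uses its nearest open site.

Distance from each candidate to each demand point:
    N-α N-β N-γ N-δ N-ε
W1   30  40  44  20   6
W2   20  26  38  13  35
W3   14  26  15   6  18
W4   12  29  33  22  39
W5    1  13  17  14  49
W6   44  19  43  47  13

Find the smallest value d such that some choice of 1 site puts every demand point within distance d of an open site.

26

Open {W3}.
  Farthest demand point is N-β at distance 26 (to W3); all others are ≤ 26.
With {W2} the worst case is 38.
With {W4} the worst case is 39.
No size-1 selection achieves below 26.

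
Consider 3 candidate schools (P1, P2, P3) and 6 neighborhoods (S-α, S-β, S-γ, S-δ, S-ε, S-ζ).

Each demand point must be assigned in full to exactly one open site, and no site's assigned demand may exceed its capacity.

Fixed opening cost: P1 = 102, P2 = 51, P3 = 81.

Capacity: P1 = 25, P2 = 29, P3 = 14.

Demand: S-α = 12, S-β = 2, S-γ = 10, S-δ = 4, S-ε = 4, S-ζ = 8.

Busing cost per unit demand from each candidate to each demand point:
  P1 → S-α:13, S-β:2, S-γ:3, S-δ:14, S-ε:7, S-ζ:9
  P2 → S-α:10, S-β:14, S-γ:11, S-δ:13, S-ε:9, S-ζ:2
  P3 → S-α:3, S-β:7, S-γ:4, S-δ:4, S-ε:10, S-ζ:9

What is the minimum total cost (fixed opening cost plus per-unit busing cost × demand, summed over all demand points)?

388

Open {P2, P3}; cheapest assignment that respects the capacities:
  P2 (cap 29, load 26): S-α, S-β, S-ε, S-ζ — cost 12×10 + 2×14 + 4×9 + 8×2 = 200
  P3 (cap 14, load 14): S-γ, S-δ — cost 10×4 + 4×4 = 56
  Shipping 256, fixed 132 → total 388.
  Any other capacity-feasible assignment to {P2, P3} ships for at least 256.
Compare {P1, P2, P3}: its best feasible assignment gives total 400.
Compare {P1, P2}: its best feasible assignment gives total 403.
Every other set of open sites that can feasibly serve all demand totals ≥ 400 even under its best assignment. Minimum: 388.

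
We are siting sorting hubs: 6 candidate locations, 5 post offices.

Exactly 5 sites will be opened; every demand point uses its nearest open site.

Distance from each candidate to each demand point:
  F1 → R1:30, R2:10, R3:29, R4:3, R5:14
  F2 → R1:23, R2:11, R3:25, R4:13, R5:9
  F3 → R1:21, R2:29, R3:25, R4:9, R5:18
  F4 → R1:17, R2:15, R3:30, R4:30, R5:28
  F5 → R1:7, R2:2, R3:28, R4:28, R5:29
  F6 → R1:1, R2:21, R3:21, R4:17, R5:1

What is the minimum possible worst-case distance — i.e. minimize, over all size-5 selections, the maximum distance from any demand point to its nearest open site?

21

Open {F1, F2, F3, F4, F6}.
  Farthest demand point is R3 at distance 21 (to F6); all others are ≤ 21.
With {F1, F2, F3, F5, F6} the worst case is 21.
With {F1, F2, F4, F5, F6} the worst case is 21.
No size-5 selection achieves below 21.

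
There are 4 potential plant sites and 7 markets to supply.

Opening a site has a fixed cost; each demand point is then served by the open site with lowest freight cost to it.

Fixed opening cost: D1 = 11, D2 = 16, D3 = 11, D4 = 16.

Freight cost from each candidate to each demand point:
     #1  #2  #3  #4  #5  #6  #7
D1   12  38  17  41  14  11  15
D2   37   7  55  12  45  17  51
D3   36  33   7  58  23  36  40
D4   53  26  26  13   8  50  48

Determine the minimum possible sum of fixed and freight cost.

Open {D1, D2}: assign each demand point to its cheapest open site.
  #1→D1 12, #2→D2 7, #3→D1 17, #4→D2 12, #5→D1 14, #6→D1 11, #7→D1 15
  freight cost 88, fixed 27 → total 115.
Compare {D1, D2, D3}: freight cost 78 + fixed 38 = 116.
Compare {D1, D2, D4}: freight cost 82 + fixed 43 = 125.
Compare {D1, D2, D3, D4}: freight cost 72 + fixed 54 = 126.
All other subsets cost ≥ 116. Minimum total cost: 115.

115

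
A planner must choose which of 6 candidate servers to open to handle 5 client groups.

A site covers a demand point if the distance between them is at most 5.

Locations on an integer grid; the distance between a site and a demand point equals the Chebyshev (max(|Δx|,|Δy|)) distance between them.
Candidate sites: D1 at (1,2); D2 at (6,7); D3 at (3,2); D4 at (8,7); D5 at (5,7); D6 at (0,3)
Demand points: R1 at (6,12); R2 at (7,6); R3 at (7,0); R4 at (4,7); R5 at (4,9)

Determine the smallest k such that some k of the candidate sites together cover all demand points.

Coverage sets (demand points within 5 of each site):
  D1: {R4}
  D2: {R1, R2, R4, R5}
  D3: {R2, R3, R4}
  D4: {R1, R2, R4, R5}
  D5: {R1, R2, R4, R5}
  D6: {R4}
No single site covers all 5 demand points.
But {D2, D3} covers everything, so the minimum is 2.

2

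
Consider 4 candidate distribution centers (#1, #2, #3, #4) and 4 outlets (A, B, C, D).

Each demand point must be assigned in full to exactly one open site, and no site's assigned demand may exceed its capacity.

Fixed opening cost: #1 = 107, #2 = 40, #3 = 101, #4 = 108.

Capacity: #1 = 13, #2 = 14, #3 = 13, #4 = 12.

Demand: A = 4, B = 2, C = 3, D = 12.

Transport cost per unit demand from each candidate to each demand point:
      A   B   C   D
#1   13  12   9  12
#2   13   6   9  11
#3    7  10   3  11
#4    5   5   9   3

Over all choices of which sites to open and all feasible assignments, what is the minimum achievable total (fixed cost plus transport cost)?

Open {#2, #4}; cheapest assignment that respects the capacities:
  #2 (cap 14, load 9): A, B, C — cost 4×13 + 2×6 + 3×9 = 91
  #4 (cap 12, load 12): D — cost 12×3 = 36
  Shipping 127, fixed 148 → total 275.
  Any other capacity-feasible assignment to {#2, #4} ships for at least 127.
Compare {#3, #4}: its best feasible assignment gives total 302.
Compare {#2, #3}: its best feasible assignment gives total 322.
Every other set of open sites that can feasibly serve all demand totals ≥ 302 even under its best assignment. Minimum: 275.

275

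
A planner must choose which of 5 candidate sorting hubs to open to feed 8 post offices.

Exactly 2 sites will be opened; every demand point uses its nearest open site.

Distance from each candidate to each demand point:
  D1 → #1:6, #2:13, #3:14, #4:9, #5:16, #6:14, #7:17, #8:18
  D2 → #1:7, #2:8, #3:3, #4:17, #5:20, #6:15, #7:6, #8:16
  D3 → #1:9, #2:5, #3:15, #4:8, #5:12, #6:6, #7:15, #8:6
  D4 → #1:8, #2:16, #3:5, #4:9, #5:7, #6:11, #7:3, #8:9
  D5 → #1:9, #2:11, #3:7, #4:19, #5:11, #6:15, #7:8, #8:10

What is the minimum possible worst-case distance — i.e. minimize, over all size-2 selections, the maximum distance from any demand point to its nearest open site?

Open {D3, D4}.
  Farthest demand point is #1 at distance 8 (to D4); all others are ≤ 8.
With {D2, D4} the worst case is 11.
With {D3, D5} the worst case is 11.
No size-2 selection achieves below 8.

8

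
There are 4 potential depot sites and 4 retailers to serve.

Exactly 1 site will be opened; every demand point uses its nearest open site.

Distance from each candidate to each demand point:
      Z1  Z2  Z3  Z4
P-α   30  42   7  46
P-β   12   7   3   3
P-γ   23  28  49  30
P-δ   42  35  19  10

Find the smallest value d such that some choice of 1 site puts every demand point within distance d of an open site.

Open {P-β}.
  Farthest demand point is Z1 at distance 12 (to P-β); all others are ≤ 12.
With {P-δ} the worst case is 42.
With {P-α} the worst case is 46.
No size-1 selection achieves below 12.

12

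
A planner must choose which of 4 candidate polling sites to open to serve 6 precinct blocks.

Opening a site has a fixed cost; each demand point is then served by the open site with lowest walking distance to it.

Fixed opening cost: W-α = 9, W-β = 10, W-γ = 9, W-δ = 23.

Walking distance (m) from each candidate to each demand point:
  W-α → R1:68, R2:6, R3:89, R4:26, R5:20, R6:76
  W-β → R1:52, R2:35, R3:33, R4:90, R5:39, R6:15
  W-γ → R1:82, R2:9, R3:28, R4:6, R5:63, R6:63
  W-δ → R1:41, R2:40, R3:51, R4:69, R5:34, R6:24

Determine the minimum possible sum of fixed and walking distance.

Open {W-α, W-β, W-γ}: assign each demand point to its cheapest open site.
  R1→W-β 52, R2→W-α 6, R3→W-γ 28, R4→W-γ 6, R5→W-α 20, R6→W-β 15
  walking distance 127, fixed 28 → total 155.
Compare {W-α, W-γ, W-δ}: walking distance 125 + fixed 41 = 166.
Compare {W-α, W-β, W-γ, W-δ}: walking distance 116 + fixed 51 = 167.
Compare {W-β, W-γ}: walking distance 149 + fixed 19 = 168.
All other subsets cost ≥ 166. Minimum total cost: 155.

155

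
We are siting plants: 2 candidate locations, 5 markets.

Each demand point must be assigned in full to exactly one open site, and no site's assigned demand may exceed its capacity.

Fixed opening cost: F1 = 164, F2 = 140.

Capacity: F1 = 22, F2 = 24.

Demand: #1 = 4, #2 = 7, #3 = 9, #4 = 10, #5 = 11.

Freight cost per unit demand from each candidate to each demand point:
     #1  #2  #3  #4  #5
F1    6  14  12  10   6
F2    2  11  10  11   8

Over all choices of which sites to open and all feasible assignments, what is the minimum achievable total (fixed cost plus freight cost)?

Open {F1, F2}; cheapest assignment that respects the capacities:
  F1 (cap 22, load 21): #4, #5 — cost 10×10 + 11×6 = 166
  F2 (cap 24, load 20): #1, #2, #3 — cost 4×2 + 7×11 + 9×10 = 175
  Shipping 341, fixed 304 → total 645.
  Any other capacity-feasible assignment to {F1, F2} ships for at least 341.
Total demand is 41 and no other set of sites has combined capacity ≥ 41, so {F1, F2} is the only feasible choice of open sites. Minimum: 645.

645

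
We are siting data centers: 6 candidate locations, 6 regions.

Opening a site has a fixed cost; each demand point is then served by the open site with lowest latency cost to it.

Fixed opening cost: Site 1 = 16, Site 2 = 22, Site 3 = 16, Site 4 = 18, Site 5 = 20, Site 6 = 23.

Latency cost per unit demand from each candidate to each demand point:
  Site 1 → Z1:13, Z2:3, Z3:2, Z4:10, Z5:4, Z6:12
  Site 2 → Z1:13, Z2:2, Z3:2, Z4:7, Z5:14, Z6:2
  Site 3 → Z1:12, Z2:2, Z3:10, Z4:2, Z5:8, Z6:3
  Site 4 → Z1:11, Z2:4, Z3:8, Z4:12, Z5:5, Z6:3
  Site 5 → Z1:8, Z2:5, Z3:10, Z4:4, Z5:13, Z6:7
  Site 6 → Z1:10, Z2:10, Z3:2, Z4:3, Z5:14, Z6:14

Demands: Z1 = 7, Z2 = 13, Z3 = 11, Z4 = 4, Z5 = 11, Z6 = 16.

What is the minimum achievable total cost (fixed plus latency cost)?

254

Open {Site 1, Site 2, Site 5}: assign each demand point to its cheapest open site.
  Z1→Site 5 7×8=56, Z2→Site 2 13×2=26, Z3→Site 1 11×2=22, Z4→Site 5 4×4=16, Z5→Site 1 11×4=44, Z6→Site 2 16×2=32
  latency cost 196, fixed 58 → total 254.
Compare {Site 1, Site 3, Site 5}: latency cost 204 + fixed 52 = 256.
Compare {Site 1, Site 2, Site 3, Site 5}: latency cost 188 + fixed 74 = 262.
Compare {Site 1, Site 3}: latency cost 232 + fixed 32 = 264.
All other subsets cost ≥ 256. Minimum total cost: 254.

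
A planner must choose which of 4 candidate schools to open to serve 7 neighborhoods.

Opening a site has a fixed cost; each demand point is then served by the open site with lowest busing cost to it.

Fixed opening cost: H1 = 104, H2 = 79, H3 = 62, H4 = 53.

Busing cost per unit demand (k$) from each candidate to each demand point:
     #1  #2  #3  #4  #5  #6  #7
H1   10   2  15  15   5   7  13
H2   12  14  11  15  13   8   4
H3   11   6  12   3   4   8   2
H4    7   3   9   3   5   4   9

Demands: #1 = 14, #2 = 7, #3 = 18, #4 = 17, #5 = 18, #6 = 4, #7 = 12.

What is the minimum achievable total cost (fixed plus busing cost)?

559

Open {H3, H4}: assign each demand point to its cheapest open site.
  #1→H4 14×7=98, #2→H4 7×3=21, #3→H4 18×9=162, #4→H3 17×3=51, #5→H3 18×4=72, #6→H4 4×4=16, #7→H3 12×2=24
  busing cost 444, fixed 115 → total 559.
Compare {H4}: busing cost 546 + fixed 53 = 599.
Compare {H2, H4}: busing cost 486 + fixed 132 = 618.
Compare {H2, H3, H4}: busing cost 444 + fixed 194 = 638.
All other subsets cost ≥ 599. Minimum total cost: 559.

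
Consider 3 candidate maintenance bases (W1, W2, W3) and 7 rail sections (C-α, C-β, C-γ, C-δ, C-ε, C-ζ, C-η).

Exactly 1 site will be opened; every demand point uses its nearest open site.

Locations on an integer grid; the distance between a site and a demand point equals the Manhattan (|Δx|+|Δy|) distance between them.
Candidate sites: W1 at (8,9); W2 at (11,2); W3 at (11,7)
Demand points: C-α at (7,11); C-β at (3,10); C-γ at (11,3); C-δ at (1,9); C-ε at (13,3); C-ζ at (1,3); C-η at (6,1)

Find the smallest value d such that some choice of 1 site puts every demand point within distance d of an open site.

13

Open {W1}.
  Farthest demand point is C-ζ at distance 13 (to W1); all others are ≤ 13.
With {W3} the worst case is 14.
With {W2} the worst case is 17.
No size-1 selection achieves below 13.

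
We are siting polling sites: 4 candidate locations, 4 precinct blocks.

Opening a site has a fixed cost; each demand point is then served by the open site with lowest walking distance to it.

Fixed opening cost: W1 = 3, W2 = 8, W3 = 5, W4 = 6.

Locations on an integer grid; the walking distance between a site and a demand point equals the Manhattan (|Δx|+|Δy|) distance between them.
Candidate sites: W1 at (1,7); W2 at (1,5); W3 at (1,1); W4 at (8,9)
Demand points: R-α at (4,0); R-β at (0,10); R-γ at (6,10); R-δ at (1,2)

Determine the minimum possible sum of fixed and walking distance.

Open {W1, W3}: assign each demand point to its cheapest open site.
  R-α→W3 4, R-β→W1 4, R-γ→W1 8, R-δ→W3 1
  walking distance 17, fixed 8 → total 25.
Compare {W1, W3, W4}: walking distance 12 + fixed 14 = 26.
Compare {W3, W4}: walking distance 17 + fixed 11 = 28.
Compare {W1}: walking distance 27 + fixed 3 = 30.
All other subsets cost ≥ 26. Minimum total cost: 25.

25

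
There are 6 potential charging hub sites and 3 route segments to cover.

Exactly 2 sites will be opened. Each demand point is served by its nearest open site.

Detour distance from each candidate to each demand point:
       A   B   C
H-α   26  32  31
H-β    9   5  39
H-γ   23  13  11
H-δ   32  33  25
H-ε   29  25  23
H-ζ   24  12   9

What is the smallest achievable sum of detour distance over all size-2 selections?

Open {H-β, H-ζ}.
  A→H-β 9, B→H-β 5, C→H-ζ 9  ⇒ total 23.
Compare {H-β, H-γ}: total 25.
Compare {H-β, H-ε}: total 37.
No size-2 selection does better; minimum is 23.

23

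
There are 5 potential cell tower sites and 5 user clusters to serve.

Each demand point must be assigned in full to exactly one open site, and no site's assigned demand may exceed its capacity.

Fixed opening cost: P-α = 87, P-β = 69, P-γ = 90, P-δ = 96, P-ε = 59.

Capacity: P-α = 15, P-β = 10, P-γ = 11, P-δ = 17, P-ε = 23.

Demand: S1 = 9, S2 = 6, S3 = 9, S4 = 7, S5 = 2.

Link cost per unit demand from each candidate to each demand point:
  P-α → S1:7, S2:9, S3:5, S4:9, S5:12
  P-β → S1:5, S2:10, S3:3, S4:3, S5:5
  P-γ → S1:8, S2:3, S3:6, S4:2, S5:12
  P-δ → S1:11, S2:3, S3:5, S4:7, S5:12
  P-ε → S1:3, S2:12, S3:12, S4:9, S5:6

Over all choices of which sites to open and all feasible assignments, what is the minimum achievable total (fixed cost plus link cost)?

320

Open {P-δ, P-ε}; cheapest assignment that respects the capacities:
  P-δ (cap 17, load 15): S2, S3 — cost 6×3 + 9×5 = 63
  P-ε (cap 23, load 18): S1, S4, S5 — cost 9×3 + 7×9 + 2×6 = 102
  Shipping 165, fixed 155 → total 320.
  Any other capacity-feasible assignment to {P-δ, P-ε} ships for at least 165.
Compare {P-β, P-δ, P-ε}: its best feasible assignment gives total 345.
Compare {P-α, P-ε}: its best feasible assignment gives total 347.
Every other set of open sites that can feasibly serve all demand totals ≥ 345 even under its best assignment. Minimum: 320.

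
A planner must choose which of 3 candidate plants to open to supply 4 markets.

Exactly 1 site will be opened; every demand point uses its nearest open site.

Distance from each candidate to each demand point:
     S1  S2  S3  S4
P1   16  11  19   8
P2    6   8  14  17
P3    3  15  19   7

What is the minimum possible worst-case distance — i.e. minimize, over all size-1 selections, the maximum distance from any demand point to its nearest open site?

17

Open {P2}.
  Farthest demand point is S4 at distance 17 (to P2); all others are ≤ 17.
With {P1} the worst case is 19.
With {P3} the worst case is 19.
No size-1 selection achieves below 17.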